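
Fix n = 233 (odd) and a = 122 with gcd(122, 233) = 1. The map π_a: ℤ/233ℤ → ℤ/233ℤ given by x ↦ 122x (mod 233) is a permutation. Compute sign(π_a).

-1

Start at x=220: 220 → 45 → 131 → 138 → 60 → 97 → 184 → … (one orbit).
Decompose π into cycles: lengths [232, 1] (2 cycles, including the fixed point 0).
n − c = 233 − 2 = 231; sign = (−1)^231 = -1.
Check: (122/233) = -1 by Zolotarev.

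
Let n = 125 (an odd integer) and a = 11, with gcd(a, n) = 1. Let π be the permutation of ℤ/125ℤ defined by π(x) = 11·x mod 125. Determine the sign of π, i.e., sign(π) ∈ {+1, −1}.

+1

Trace 66: π^k(66) = [66, 101, 111, 96, 56, 116, 26] for k=0..6.
π_11 has 13 disjoint cycles with lengths [25, 25, 25, 25, 5, 5, 5, 5, 1, 1, 1, 1, 1] on {0,…,124}.
With 13 cycles on 125 points, sign = (−1)^{125−13} = +1.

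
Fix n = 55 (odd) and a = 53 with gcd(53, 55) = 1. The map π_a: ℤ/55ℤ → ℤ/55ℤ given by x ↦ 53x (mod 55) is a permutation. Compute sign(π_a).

-1

Orbit of 16 under x↦53x: [16, 23, 9, 37, 36, 38, 34]… (length divides ord_55(53)).
π_53 has 6 disjoint cycles with lengths [20, 20, 5, 5, 4, 1] on {0,…,54}.
n − c = 55 − 6 = 49; sign = (−1)^49 = -1.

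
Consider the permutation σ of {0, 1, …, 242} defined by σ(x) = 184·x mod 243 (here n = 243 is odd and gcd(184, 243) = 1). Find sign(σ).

Start at x=16: 16 → 28 → 49 → 25 → 226 → 31 → 115 → … (one orbit).
11 cycles of lengths [81, 81, 27, 27, 9, 9, 3, 3, 1, 1, 1].
sign(π) = (−1)^{n − #cycles} = (−1)^{243−11} = (−1)^232 = +1.
The Jacobi symbol (184|243) = +1 (Zolotarev) agrees.

+1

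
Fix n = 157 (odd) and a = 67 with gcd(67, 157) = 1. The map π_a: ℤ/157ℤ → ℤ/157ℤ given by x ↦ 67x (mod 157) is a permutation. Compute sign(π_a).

+1

Start at x=1: 1 → 67 → 93 → 108 → 14 → 153 → 46 → … (one orbit).
13 cycles of lengths [13, 13, 13, 13, 13, 13, 13, 13, 13, 13, 13, 13, 1].
157 − 13 = 144 transpositions; sign(π) = (−1)^144 = +1.
(67|157)_J = +1 (Zolotarev's lemma cross-check).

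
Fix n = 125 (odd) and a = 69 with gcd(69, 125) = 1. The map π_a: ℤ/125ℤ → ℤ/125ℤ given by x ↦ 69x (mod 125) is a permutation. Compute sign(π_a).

Orbit of 1 under x↦69x: [1, 69, 11, 9, 121, 99, 81]… (length divides ord_125(69)).
The orbit structure of x ↦ 69x mod 125: 7 orbits of sizes [50, 50, 10, 10, 2, 2, 1].
7 cycles on 125: each ℓ→(−1)^(ℓ−1), product (−1)^118 = +1.

+1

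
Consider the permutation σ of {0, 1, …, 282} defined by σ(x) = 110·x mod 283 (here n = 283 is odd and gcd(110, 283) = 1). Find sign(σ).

Orbit of 161 under x↦110x: [161, 164, 211, 4, 157, 7, 204]… (length divides ord_283(110)).
Cycle lengths of π_110 on ℤ/283ℤ: [141, 141, 1]; 3 cycles in total.
n − c = 283 − 3 = 280; sign = (−1)^280 = +1.
The Jacobi symbol (110|283) = +1 (Zolotarev) agrees.

+1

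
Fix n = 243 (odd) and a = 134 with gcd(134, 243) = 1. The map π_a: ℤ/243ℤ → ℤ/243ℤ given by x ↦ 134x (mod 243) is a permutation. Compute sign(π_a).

Orbit of 28 under x↦134x: [28, 107, 1, 134, 217, 161, 190]… (length divides ord_243(134)).
The orbit structure of x ↦ 134x mod 243: 32 orbits of sizes [18, 18, 18, 18, 18, 18, 18, 18, 18, 6, 6, 6, 6, 6, 6, 6, 6, 6, 2, 2, 2, 2, 2, 2, 2, 2, 2, 2, 2, 2, 2, 1].
With 32 cycles on 243 points, sign = (−1)^{243−32} = -1.

-1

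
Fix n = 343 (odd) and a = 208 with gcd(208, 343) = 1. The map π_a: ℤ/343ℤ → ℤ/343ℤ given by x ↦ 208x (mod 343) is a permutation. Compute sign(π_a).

-1

Start at x=83: 83 → 114 → 45 → 99 → 12 → 95 → 209 → … (one orbit).
4 cycles of lengths [294, 42, 6, 1].
With 4 cycles on 343 points, sign = (−1)^{343−4} = -1.
Check: (208/343) = -1 by Zolotarev.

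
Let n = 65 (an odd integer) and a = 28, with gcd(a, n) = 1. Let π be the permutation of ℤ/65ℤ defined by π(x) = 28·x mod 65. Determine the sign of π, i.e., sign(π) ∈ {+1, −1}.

+1

Orbit of 47 under x↦28x: [47, 16, 58, 64, 37, 61, 18]… (length divides ord_65(28)).
π_28 has 7 disjoint cycles with lengths [12, 12, 12, 12, 12, 4, 1] on {0,…,64}.
Σ(ℓ_i−1) = 65−7 = 58; sign = (−1)^58 = +1.
Via Zolotarev, sign(π_{28}) = (28|65) = +1.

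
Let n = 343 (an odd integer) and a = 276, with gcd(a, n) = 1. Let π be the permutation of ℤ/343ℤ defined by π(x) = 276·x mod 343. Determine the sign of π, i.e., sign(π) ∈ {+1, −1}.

-1

Start at x=275: 275 → 97 → 18 → 166 → 197 → 178 → 79 → … (one orbit).
Cycle lengths of π_276 on ℤ/343ℤ: [42, 42, 42, 42, 42, 42, 42, 6, 6, 6, 6, 6, 6, 6, 6, 1]; 16 cycles in total.
sign(π) = (−1)^{n − #cycles} = (−1)^{343−16} = (−1)^327 = -1.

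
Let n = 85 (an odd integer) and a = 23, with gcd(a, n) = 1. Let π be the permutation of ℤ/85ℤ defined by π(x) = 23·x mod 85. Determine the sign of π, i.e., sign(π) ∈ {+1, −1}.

Trace 28: π^k(28) = [28, 49, 22, 81, 78, 9, 37] for k=0..6.
Decompose π into cycles: lengths [16, 16, 16, 16, 16, 4, 1] (7 cycles, including the fixed point 0).
7 cycles on 85: each ℓ→(−1)^(ℓ−1), product (−1)^78 = +1.
(23|85)_J = +1 (Zolotarev's lemma cross-check).

+1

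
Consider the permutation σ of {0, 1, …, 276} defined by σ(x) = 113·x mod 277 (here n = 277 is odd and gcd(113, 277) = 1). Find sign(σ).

Start at x=27: 27 → 4 → 175 → 108 → 16 → 146 → 155 → … (one orbit).
Cycle type of π: 46×6 + 1; total 7 cycles.
n − c = 277 − 7 = 270; sign = (−1)^270 = +1.

+1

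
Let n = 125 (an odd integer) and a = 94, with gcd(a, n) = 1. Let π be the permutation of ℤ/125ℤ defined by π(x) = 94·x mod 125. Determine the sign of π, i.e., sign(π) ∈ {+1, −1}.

+1

Orbit of 41 under x↦94x: [41, 104, 26, 69, 111, 59, 46]… (length divides ord_125(94)).
The orbit structure of x ↦ 94x mod 125: 7 orbits of sizes [50, 50, 10, 10, 2, 2, 1].
125 − 7 = 118 transpositions; sign(π) = (−1)^118 = +1.
Via Zolotarev, sign(π_{94}) = (94|125) = +1.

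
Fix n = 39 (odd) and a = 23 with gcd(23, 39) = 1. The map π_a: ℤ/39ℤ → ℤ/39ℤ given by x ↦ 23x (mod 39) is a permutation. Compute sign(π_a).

-1

Start at x=38: 38 → 16 → 17 → 1 → 23 → 22 → 38 (one orbit).
8 cycles of lengths [6, 6, 6, 6, 6, 6, 2, 1].
8 cycles on 39: each ℓ→(−1)^(ℓ−1), product (−1)^31 = -1.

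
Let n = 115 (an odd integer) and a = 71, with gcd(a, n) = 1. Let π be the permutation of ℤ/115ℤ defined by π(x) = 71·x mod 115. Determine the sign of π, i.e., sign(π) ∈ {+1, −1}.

+1

Start at x=41: 41 → 36 → 26 → 6 → 81 → 1 → 71 → … (one orbit).
15 cycles of lengths [11, 11, 11, 11, 11, 11, 11, 11, 11, 11, 1, 1, 1, 1, 1].
15 cycles on 115: each ℓ→(−1)^(ℓ−1), product (−1)^100 = +1.
Via Zolotarev, sign(π_{71}) = (71|115) = +1.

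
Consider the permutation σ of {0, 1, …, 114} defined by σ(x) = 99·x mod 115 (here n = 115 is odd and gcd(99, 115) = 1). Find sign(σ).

-1

Start at x=1: 1 → 99 → 26 → 44 → 101 → 109 → 96 → … (one orbit).
8 cycles of lengths [22, 22, 22, 22, 22, 2, 2, 1].
n − c = 115 − 8 = 107; sign = (−1)^107 = -1.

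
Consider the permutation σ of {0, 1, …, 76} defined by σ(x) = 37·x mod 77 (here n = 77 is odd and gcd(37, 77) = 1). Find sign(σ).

+1

Start at x=71: 71 → 9 → 25 → 1 → 37 → 60 → 64 → … (one orbit).
Cycle lengths of π_37 on ℤ/77ℤ: [15, 15, 15, 15, 5, 5, 3, 3, 1]; 9 cycles in total.
77 − 9 = 68 transpositions; sign(π) = (−1)^68 = +1.
Via Zolotarev, sign(π_{37}) = (37|77) = +1.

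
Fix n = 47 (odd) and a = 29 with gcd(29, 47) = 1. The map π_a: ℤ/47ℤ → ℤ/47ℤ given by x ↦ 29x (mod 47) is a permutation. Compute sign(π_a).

-1

Trace 40: π^k(40) = [40, 32, 35, 28, 13, 1, 29] for k=0..6.
The orbit structure of x ↦ 29x mod 47: 2 orbits of sizes [46, 1].
n − c = 47 − 2 = 45; sign = (−1)^45 = -1.
The Jacobi symbol (29|47) = -1 (Zolotarev) agrees.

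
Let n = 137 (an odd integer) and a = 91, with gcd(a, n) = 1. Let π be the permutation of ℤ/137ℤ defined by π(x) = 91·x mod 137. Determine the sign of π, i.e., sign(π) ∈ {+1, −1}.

-1

Trace 68: π^k(68) = [68, 23, 38, 33, 126, 95, 14] for k=0..6.
The orbit structure of x ↦ 91x mod 137: 2 orbits of sizes [136, 1].
Σ(ℓ_i−1) = 137−2 = 135; sign = (−1)^135 = -1.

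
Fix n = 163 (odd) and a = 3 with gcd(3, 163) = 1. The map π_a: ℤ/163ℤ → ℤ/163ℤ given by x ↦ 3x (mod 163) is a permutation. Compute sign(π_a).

-1

Trace 99: π^k(99) = [99, 134, 76, 65, 32, 96, 125] for k=0..6.
π_3 has 2 disjoint cycles with lengths [162, 1] on {0,…,162}.
163 − 2 = 161 transpositions; sign(π) = (−1)^161 = -1.
(3|163)_J = -1 (Zolotarev's lemma cross-check).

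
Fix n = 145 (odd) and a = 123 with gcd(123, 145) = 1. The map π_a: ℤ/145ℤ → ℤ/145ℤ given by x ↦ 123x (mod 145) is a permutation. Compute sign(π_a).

Start at x=23: 23 → 74 → 112 → 1 → 123 → 49 → 82 → … (one orbit).
π_123 has 10 disjoint cycles with lengths [28, 28, 28, 28, 7, 7, 7, 7, 4, 1] on {0,…,144}.
145 − 10 = 135 transpositions; sign(π) = (−1)^135 = -1.
(123|145)_J = -1 (Zolotarev's lemma cross-check).

-1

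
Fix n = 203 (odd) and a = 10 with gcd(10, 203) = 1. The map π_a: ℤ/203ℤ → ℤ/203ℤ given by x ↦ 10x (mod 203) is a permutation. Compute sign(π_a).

Trace 26: π^k(26) = [26, 57, 164, 16, 160, 179, 166] for k=0..6.
5 cycles of lengths [84, 84, 28, 6, 1].
n − c = 203 − 5 = 198; sign = (−1)^198 = +1.
Zolotarev: (10|203) = +1, matching the cycle-count sign.

+1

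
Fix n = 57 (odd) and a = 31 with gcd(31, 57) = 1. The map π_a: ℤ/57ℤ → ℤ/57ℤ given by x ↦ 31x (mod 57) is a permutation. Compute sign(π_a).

Orbit of 7 under x↦31x: [7, 46, 1, 31, 49, 37]… (length divides ord_57(31)).
Cycle lengths of π_31 on ℤ/57ℤ: [6, 6, 6, 6, 6, 6, 6, 6, 6, 1, 1, 1]; 12 cycles in total.
sign(π) = (−1)^{n − #cycles} = (−1)^{57−12} = (−1)^45 = -1.
The Jacobi symbol (31|57) = -1 (Zolotarev) agrees.

-1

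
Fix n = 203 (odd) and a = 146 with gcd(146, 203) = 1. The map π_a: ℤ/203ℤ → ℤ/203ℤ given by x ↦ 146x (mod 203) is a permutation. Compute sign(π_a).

Start at x=146: 146 → 1 → 146 (one orbit).
π_146 has 116 disjoint cycles with lengths [2, 2, 2, 2, 2, 2, 2, 2, 2, 2, 2, 2, 2, 2, 2, 2, 2, 2, 2, 2, 2, 2, 2, 2, 2, 2, 2, 2, 2, 2, 2, 2, 2, 2, 2, 2, 2, 2, 2, 2, 2, 2, 2, 2, 2, 2, 2, 2, 2, 2, 2, 2, 2, 2, 2, 2, 2, 2, 2, 2, 2, 2, 2, 2, 2, 2, 2, 2, 2, 2, 2, 2, 2, 2, 2, 2, 2, 2, 2, 2, 2, 2, 2, 2, 2, 2, 2, 1, 1, 1, 1, 1, 1, 1, 1, 1, 1, 1, 1, 1, 1, 1, 1, 1, 1, 1, 1, 1, 1, 1, 1, 1, 1, 1, 1, 1] on {0,…,202}.
With 116 cycles on 203 points, sign = (−1)^{203−116} = -1.

-1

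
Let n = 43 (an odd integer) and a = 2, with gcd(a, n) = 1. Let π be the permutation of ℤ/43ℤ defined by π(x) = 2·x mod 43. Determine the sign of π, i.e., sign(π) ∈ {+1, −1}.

-1

Trace 2: π^k(2) = [2, 4, 8, 16, 32, 21, 42] for k=0..6.
Cycle type of π: 14×3 + 1; total 4 cycles.
43 − 4 = 39 transpositions; sign(π) = (−1)^39 = -1.
Via Zolotarev, sign(π_{2}) = (2|43) = -1.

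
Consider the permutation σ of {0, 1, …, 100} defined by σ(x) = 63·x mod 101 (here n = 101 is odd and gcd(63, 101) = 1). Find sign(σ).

-1

Trace 65: π^k(65) = [65, 55, 31, 34, 21, 10, 24] for k=0..6.
Decompose π into cycles: lengths [100, 1] (2 cycles, including the fixed point 0).
With 2 cycles on 101 points, sign = (−1)^{101−2} = -1.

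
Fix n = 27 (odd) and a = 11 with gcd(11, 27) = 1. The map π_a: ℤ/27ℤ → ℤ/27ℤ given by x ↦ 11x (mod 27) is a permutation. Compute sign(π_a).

-1

Orbit of 11 under x↦11x: [11, 13, 8, 7, 23, 10, 2]… (length divides ord_27(11)).
Decompose π into cycles: lengths [18, 6, 2, 1] (4 cycles, including the fixed point 0).
27 − 4 = 23 transpositions; sign(π) = (−1)^23 = -1.
Zolotarev: (11|27) = -1, matching the cycle-count sign.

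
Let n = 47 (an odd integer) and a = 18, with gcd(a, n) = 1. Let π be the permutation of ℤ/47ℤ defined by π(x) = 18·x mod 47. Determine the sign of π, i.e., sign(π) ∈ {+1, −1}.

+1

Start at x=32: 32 → 12 → 28 → 34 → 1 → 18 → 42 → … (one orbit).
Decompose π into cycles: lengths [23, 23, 1] (3 cycles, including the fixed point 0).
n − c = 47 − 3 = 44; sign = (−1)^44 = +1.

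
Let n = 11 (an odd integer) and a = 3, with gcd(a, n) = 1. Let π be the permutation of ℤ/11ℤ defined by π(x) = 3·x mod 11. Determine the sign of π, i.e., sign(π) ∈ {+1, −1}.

Orbit of 3 under x↦3x: [3, 9, 5, 4, 1]… (length divides ord_11(3)).
π_3 has 3 disjoint cycles with lengths [5, 5, 1] on {0,…,10}.
With 3 cycles on 11 points, sign = (−1)^{11−3} = +1.
(3|11)_J = +1 (Zolotarev's lemma cross-check).

+1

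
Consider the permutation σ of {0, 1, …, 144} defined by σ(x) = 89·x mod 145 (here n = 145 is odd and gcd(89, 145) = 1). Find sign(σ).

-1

Trace 71: π^k(71) = [71, 84, 81, 104, 121, 39, 136] for k=0..6.
Cycle lengths of π_89 on ℤ/145ℤ: [28, 28, 28, 28, 28, 2, 2, 1]; 8 cycles in total.
8 cycles on 145: each ℓ→(−1)^(ℓ−1), product (−1)^137 = -1.
Zolotarev: (89|145) = -1, matching the cycle-count sign.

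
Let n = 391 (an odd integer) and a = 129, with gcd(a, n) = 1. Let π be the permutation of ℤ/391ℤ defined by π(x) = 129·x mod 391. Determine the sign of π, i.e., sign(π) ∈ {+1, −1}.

+1

Orbit of 245 under x↦129x: [245, 325, 88, 13, 113, 110, 114]… (length divides ord_391(129)).
Decompose π into cycles: lengths [176, 176, 22, 16, 1] (5 cycles, including the fixed point 0).
5 cycles on 391: each ℓ→(−1)^(ℓ−1), product (−1)^386 = +1.
The Jacobi symbol (129|391) = +1 (Zolotarev) agrees.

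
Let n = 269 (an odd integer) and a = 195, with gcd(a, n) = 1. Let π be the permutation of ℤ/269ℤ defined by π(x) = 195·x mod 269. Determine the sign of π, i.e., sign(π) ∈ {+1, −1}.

-1

Start at x=224: 224 → 102 → 253 → 108 → 78 → 146 → 225 → … (one orbit).
Cycle lengths of π_195 on ℤ/269ℤ: [268, 1]; 2 cycles in total.
Σ(ℓ_i−1) = 269−2 = 267; sign = (−1)^267 = -1.
Zolotarev: (195|269) = -1, matching the cycle-count sign.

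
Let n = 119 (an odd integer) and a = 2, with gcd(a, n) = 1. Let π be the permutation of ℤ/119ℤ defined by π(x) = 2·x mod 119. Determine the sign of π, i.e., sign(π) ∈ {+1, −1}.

Orbit of 1 under x↦2x: [1, 2, 4, 8, 16, 32, 64]… (length divides ord_119(2)).
π_2 has 9 disjoint cycles with lengths [24, 24, 24, 24, 8, 8, 3, 3, 1] on {0,…,118}.
119 − 9 = 110 transpositions; sign(π) = (−1)^110 = +1.
(2|119)_J = +1 (Zolotarev's lemma cross-check).

+1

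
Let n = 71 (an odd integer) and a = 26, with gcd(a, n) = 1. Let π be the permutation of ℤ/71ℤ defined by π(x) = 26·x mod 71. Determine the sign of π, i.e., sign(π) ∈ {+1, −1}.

Start at x=39: 39 → 20 → 23 → 30 → 70 → 45 → 34 → … (one orbit).
Cycle type of π: 14×5 + 1; total 6 cycles.
6 cycles on 71: each ℓ→(−1)^(ℓ−1), product (−1)^65 = -1.
Via Zolotarev, sign(π_{26}) = (26|71) = -1.

-1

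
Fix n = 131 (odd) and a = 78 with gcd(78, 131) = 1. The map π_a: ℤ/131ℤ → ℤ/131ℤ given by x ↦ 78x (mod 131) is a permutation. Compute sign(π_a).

-1

Trace 70: π^k(70) = [70, 89, 130, 53, 73, 61, 42] for k=0..6.
The orbit structure of x ↦ 78x mod 131: 14 orbits of sizes [10, 10, 10, 10, 10, 10, 10, 10, 10, 10, 10, 10, 10, 1].
Σ(ℓ_i−1) = 131−14 = 117; sign = (−1)^117 = -1.
The Jacobi symbol (78|131) = -1 (Zolotarev) agrees.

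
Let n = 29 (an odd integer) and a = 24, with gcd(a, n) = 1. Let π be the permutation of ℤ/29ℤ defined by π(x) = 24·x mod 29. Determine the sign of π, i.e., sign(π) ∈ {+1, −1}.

Start at x=24: 24 → 25 → 20 → 16 → 7 → 23 → 1 → 24 (one orbit).
The orbit structure of x ↦ 24x mod 29: 5 orbits of sizes [7, 7, 7, 7, 1].
n − c = 29 − 5 = 24; sign = (−1)^24 = +1.

+1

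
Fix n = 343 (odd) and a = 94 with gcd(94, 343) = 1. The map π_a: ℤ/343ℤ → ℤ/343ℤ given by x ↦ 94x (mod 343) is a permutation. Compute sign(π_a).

Orbit of 165 under x↦94x: [165, 75, 190, 24, 198, 90, 228]… (length divides ord_343(94)).
The orbit structure of x ↦ 94x mod 343: 4 orbits of sizes [294, 42, 6, 1].
sign(π) = (−1)^{n − #cycles} = (−1)^{343−4} = (−1)^339 = -1.
Zolotarev: (94|343) = -1, matching the cycle-count sign.

-1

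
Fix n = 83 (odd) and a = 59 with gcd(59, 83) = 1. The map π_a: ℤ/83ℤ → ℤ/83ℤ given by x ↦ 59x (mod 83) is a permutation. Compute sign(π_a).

Trace 64: π^k(64) = [64, 41, 12, 44, 23, 29, 51] for k=0..6.
Cycle lengths of π_59 on ℤ/83ℤ: [41, 41, 1]; 3 cycles in total.
n − c = 83 − 3 = 80; sign = (−1)^80 = +1.
Check: (59/83) = +1 by Zolotarev.

+1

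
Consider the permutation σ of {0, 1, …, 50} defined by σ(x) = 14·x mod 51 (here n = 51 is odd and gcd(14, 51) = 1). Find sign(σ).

Trace 4: π^k(4) = [4, 5, 19, 11, 1, 14, 43] for k=0..6.
Cycle lengths of π_14 on ℤ/51ℤ: [16, 16, 16, 2, 1]; 5 cycles in total.
5 cycles on 51: each ℓ→(−1)^(ℓ−1), product (−1)^46 = +1.
Check: (14/51) = +1 by Zolotarev.

+1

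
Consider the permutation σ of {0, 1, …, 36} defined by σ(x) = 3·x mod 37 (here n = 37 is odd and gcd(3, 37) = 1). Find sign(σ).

+1

Orbit of 21 under x↦3x: [21, 26, 4, 12, 36, 34, 28]… (length divides ord_37(3)).
Decompose π into cycles: lengths [18, 18, 1] (3 cycles, including the fixed point 0).
n − c = 37 − 3 = 34; sign = (−1)^34 = +1.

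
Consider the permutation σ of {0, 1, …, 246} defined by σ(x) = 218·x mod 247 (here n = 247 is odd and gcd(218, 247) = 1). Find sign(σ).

Trace 1: π^k(1) = [1, 218, 100, 64, 120, 225, 144] for k=0..6.
The orbit structure of x ↦ 218x mod 247: 17 orbits of sizes [18, 18, 18, 18, 18, 18, 18, 18, 18, 18, 18, 18, 9, 9, 6, 6, 1].
Σ(ℓ_i−1) = 247−17 = 230; sign = (−1)^230 = +1.

+1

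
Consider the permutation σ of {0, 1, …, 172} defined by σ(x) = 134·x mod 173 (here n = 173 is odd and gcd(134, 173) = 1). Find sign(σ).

-1

Orbit of 110 under x↦134x: [110, 35, 19, 124, 8, 34, 58]… (length divides ord_173(134)).
π_134 has 2 disjoint cycles with lengths [172, 1] on {0,…,172}.
Σ(ℓ_i−1) = 173−2 = 171; sign = (−1)^171 = -1.
Zolotarev: (134|173) = -1, matching the cycle-count sign.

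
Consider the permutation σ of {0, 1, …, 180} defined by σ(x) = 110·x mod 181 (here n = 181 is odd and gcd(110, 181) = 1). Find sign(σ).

-1

Start at x=71: 71 → 27 → 74 → 176 → 174 → 135 → 8 → … (one orbit).
π_110 has 4 disjoint cycles with lengths [60, 60, 60, 1] on {0,…,180}.
With 4 cycles on 181 points, sign = (−1)^{181−4} = -1.
The Jacobi symbol (110|181) = -1 (Zolotarev) agrees.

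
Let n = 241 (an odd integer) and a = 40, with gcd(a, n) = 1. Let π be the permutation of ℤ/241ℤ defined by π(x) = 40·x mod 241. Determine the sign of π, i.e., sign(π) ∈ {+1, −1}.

Orbit of 201 under x↦40x: [201, 87, 106, 143, 177, 91, 25]… (length divides ord_241(40)).
13 cycles of lengths [20, 20, 20, 20, 20, 20, 20, 20, 20, 20, 20, 20, 1].
With 13 cycles on 241 points, sign = (−1)^{241−13} = +1.

+1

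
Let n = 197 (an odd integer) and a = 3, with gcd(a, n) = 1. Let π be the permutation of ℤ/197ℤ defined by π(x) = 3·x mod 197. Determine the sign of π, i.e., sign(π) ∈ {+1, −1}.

Start at x=24: 24 → 72 → 19 → 57 → 171 → 119 → 160 → … (one orbit).
π_3 has 2 disjoint cycles with lengths [196, 1] on {0,…,196}.
With 2 cycles on 197 points, sign = (−1)^{197−2} = -1.
Zolotarev: (3|197) = -1, matching the cycle-count sign.

-1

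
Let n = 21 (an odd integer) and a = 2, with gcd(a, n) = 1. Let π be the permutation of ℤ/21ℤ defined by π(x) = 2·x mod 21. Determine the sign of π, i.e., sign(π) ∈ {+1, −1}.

Orbit of 11 under x↦2x: [11, 1, 2, 4, 8, 16]… (length divides ord_21(2)).
Cycle lengths of π_2 on ℤ/21ℤ: [6, 6, 3, 3, 2, 1]; 6 cycles in total.
With 6 cycles on 21 points, sign = (−1)^{21−6} = -1.
(2|21)_J = -1 (Zolotarev's lemma cross-check).

-1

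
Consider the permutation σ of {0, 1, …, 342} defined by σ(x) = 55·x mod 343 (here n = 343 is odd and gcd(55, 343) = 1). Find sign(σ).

Orbit of 148 under x↦55x: [148, 251, 85, 216, 218, 328, 204]… (length divides ord_343(55)).
π_55 has 10 disjoint cycles with lengths [98, 98, 98, 14, 14, 14, 2, 2, 2, 1] on {0,…,342}.
With 10 cycles on 343 points, sign = (−1)^{343−10} = -1.
The Jacobi symbol (55|343) = -1 (Zolotarev) agrees.

-1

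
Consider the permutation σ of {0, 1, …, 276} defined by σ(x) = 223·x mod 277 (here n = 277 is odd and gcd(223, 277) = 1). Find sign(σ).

-1

Trace 102: π^k(102) = [102, 32, 211, 240, 59, 138, 27] for k=0..6.
Cycle type of π: 92×3 + 1; total 4 cycles.
sign(π) = (−1)^{n − #cycles} = (−1)^{277−4} = (−1)^273 = -1.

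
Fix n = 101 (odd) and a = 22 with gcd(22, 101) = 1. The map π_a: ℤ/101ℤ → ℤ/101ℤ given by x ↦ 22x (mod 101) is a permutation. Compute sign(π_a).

Trace 45: π^k(45) = [45, 81, 65, 16, 49, 68, 82] for k=0..6.
π_22 has 3 disjoint cycles with lengths [50, 50, 1] on {0,…,100}.
3 cycles on 101: each ℓ→(−1)^(ℓ−1), product (−1)^98 = +1.

+1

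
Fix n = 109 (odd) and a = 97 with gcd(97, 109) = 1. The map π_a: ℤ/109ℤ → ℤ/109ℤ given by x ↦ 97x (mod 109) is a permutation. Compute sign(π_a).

+1

Trace 78: π^k(78) = [78, 45, 5, 49, 66, 80, 21] for k=0..6.
5 cycles of lengths [27, 27, 27, 27, 1].
n − c = 109 − 5 = 104; sign = (−1)^104 = +1.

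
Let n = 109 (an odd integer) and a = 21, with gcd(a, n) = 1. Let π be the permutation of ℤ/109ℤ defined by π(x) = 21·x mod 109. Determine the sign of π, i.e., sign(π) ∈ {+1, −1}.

Orbit of 1 under x↦21x: [1, 21, 5, 105, 25, 89, 16]… (length divides ord_109(21)).
5 cycles of lengths [27, 27, 27, 27, 1].
Σ(ℓ_i−1) = 109−5 = 104; sign = (−1)^104 = +1.
(21|109)_J = +1 (Zolotarev's lemma cross-check).

+1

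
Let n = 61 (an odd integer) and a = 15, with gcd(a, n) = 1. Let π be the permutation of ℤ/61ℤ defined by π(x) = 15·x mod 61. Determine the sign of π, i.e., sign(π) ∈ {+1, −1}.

+1

Trace 12: π^k(12) = [12, 58, 16, 57, 1, 15, 42] for k=0..6.
Cycle lengths of π_15 on ℤ/61ℤ: [15, 15, 15, 15, 1]; 5 cycles in total.
n − c = 61 − 5 = 56; sign = (−1)^56 = +1.
The Jacobi symbol (15|61) = +1 (Zolotarev) agrees.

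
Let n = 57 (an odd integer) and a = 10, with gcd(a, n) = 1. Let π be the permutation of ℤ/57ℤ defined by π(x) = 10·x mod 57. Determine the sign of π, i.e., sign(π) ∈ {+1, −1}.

Start at x=13: 13 → 16 → 46 → 4 → 40 → 1 → 10 → … (one orbit).
6 cycles of lengths [18, 18, 18, 1, 1, 1].
6 cycles on 57: each ℓ→(−1)^(ℓ−1), product (−1)^51 = -1.
(10|57)_J = -1 (Zolotarev's lemma cross-check).

-1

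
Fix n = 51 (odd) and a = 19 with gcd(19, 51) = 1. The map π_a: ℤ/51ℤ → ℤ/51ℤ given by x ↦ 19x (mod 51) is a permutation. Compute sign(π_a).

Start at x=13: 13 → 43 → 1 → 19 → 4 → 25 → 16 → … (one orbit).
9 cycles of lengths [8, 8, 8, 8, 8, 8, 1, 1, 1].
With 9 cycles on 51 points, sign = (−1)^{51−9} = +1.

+1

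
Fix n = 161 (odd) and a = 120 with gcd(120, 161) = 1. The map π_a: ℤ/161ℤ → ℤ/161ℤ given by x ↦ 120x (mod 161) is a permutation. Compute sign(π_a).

-1

Orbit of 43 under x↦120x: [43, 8, 155, 85, 57, 78, 22]… (length divides ord_161(120)).
π_120 has 14 disjoint cycles with lengths [22, 22, 22, 22, 22, 22, 22, 1, 1, 1, 1, 1, 1, 1] on {0,…,160}.
sign(π) = (−1)^{n − #cycles} = (−1)^{161−14} = (−1)^147 = -1.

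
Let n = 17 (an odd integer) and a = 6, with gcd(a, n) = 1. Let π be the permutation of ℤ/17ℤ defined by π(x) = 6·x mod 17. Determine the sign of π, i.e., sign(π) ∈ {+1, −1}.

Trace 11: π^k(11) = [11, 15, 5, 13, 10, 9, 3] for k=0..6.
Decompose π into cycles: lengths [16, 1] (2 cycles, including the fixed point 0).
2 cycles on 17: each ℓ→(−1)^(ℓ−1), product (−1)^15 = -1.

-1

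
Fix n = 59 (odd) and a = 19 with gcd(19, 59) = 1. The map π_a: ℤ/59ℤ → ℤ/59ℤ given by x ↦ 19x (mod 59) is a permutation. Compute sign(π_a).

Orbit of 4 under x↦19x: [4, 17, 28, 1, 19, 7, 15]… (length divides ord_59(19)).
π_19 has 3 disjoint cycles with lengths [29, 29, 1] on {0,…,58}.
With 3 cycles on 59 points, sign = (−1)^{59−3} = +1.

+1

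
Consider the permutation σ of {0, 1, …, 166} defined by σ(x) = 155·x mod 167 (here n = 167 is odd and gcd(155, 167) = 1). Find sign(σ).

-1

Start at x=140: 140 → 157 → 120 → 63 → 79 → 54 → 20 → … (one orbit).
2 cycles of lengths [166, 1].
n − c = 167 − 2 = 165; sign = (−1)^165 = -1.
Zolotarev: (155|167) = -1, matching the cycle-count sign.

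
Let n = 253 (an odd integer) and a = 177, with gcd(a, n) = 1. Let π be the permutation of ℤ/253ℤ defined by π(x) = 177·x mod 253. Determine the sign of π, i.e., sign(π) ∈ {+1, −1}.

+1

Start at x=144: 144 → 188 → 133 → 12 → 100 → 243 → 1 → … (one orbit).
π_177 has 33 disjoint cycles with lengths [11, 11, 11, 11, 11, 11, 11, 11, 11, 11, 11, 11, 11, 11, 11, 11, 11, 11, 11, 11, 11, 11, 1, 1, 1, 1, 1, 1, 1, 1, 1, 1, 1] on {0,…,252}.
n − c = 253 − 33 = 220; sign = (−1)^220 = +1.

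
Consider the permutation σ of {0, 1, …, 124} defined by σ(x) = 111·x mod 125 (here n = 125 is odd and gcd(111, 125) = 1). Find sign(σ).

+1

Orbit of 21 under x↦111x: [21, 81, 116, 1, 111, 71, 6]… (length divides ord_125(111)).
π_111 has 13 disjoint cycles with lengths [25, 25, 25, 25, 5, 5, 5, 5, 1, 1, 1, 1, 1] on {0,…,124}.
Σ(ℓ_i−1) = 125−13 = 112; sign = (−1)^112 = +1.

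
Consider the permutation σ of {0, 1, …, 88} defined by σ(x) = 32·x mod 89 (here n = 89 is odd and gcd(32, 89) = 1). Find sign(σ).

+1

Start at x=64: 64 → 1 → 32 → 45 → 16 → 67 → 8 → … (one orbit).
The orbit structure of x ↦ 32x mod 89: 9 orbits of sizes [11, 11, 11, 11, 11, 11, 11, 11, 1].
Σ(ℓ_i−1) = 89−9 = 80; sign = (−1)^80 = +1.
Via Zolotarev, sign(π_{32}) = (32|89) = +1.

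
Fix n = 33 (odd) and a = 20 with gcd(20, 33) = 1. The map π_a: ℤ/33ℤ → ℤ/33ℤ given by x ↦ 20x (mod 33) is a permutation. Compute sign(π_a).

Trace 14: π^k(14) = [14, 16, 23, 31, 26, 25, 5] for k=0..6.
π_20 has 6 disjoint cycles with lengths [10, 10, 5, 5, 2, 1] on {0,…,32}.
sign(π) = (−1)^{n − #cycles} = (−1)^{33−6} = (−1)^27 = -1.
The Jacobi symbol (20|33) = -1 (Zolotarev) agrees.

-1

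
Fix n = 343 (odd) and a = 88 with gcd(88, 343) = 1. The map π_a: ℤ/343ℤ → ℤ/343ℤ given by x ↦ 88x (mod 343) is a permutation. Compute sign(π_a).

+1

Orbit of 88 under x↦88x: [88, 198, 274, 102, 58, 302, 165]… (length divides ord_343(88)).
7 cycles of lengths [147, 147, 21, 21, 3, 3, 1].
n − c = 343 − 7 = 336; sign = (−1)^336 = +1.
Via Zolotarev, sign(π_{88}) = (88|343) = +1.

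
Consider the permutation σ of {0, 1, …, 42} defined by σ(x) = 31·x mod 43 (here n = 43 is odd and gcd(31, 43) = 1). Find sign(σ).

Start at x=31: 31 → 15 → 35 → 10 → 9 → 21 → 6 → … (one orbit).
The orbit structure of x ↦ 31x mod 43: 3 orbits of sizes [21, 21, 1].
n − c = 43 − 3 = 40; sign = (−1)^40 = +1.

+1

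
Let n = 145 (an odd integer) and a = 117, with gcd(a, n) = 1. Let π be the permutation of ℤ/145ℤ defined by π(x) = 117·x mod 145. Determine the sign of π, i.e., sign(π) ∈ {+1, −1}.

Start at x=59: 59 → 88 → 1 → 117 → 59 (one orbit).
The orbit structure of x ↦ 117x mod 145: 58 orbits of sizes [4, 4, 4, 4, 4, 4, 4, 4, 4, 4, 4, 4, 4, 4, 4, 4, 4, 4, 4, 4, 4, 4, 4, 4, 4, 4, 4, 4, 4, 1, 1, 1, 1, 1, 1, 1, 1, 1, 1, 1, 1, 1, 1, 1, 1, 1, 1, 1, 1, 1, 1, 1, 1, 1, 1, 1, 1, 1].
145 − 58 = 87 transpositions; sign(π) = (−1)^87 = -1.

-1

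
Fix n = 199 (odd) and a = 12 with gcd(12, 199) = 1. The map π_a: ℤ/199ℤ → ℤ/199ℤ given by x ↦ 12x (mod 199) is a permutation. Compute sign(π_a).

Start at x=61: 61 → 135 → 28 → 137 → 52 → 27 → 125 → … (one orbit).
Cycle lengths of π_12 on ℤ/199ℤ: [66, 66, 66, 1]; 4 cycles in total.
n − c = 199 − 4 = 195; sign = (−1)^195 = -1.
Zolotarev: (12|199) = -1, matching the cycle-count sign.

-1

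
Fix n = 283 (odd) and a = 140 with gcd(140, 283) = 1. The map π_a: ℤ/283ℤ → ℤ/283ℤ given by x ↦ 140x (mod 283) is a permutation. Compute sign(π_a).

Trace 64: π^k(64) = [64, 187, 144, 67, 41, 80, 163] for k=0..6.
2 cycles of lengths [282, 1].
n − c = 283 − 2 = 281; sign = (−1)^281 = -1.

-1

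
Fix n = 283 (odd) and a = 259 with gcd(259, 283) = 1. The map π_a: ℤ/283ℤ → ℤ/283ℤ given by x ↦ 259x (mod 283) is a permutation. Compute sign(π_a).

-1

Orbit of 156 under x↦259x: [156, 218, 145, 199, 35, 9, 67]… (length divides ord_283(259)).
π_259 has 2 disjoint cycles with lengths [282, 1] on {0,…,282}.
2 cycles on 283: each ℓ→(−1)^(ℓ−1), product (−1)^281 = -1.
(259|283)_J = -1 (Zolotarev's lemma cross-check).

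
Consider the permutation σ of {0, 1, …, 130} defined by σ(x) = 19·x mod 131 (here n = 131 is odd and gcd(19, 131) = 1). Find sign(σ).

Orbit of 80 under x↦19x: [80, 79, 60, 92, 45, 69, 1]… (length divides ord_131(19)).
Cycle type of π: 26×5 + 1; total 6 cycles.
sign(π) = (−1)^{n − #cycles} = (−1)^{131−6} = (−1)^125 = -1.

-1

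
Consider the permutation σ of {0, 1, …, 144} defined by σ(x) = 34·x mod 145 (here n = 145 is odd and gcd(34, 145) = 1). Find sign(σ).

+1

Orbit of 111 under x↦34x: [111, 4, 136, 129, 36, 64, 1]… (length divides ord_145(34)).
Cycle type of π: 14×10 + 2×2 + 1; total 13 cycles.
13 cycles on 145: each ℓ→(−1)^(ℓ−1), product (−1)^132 = +1.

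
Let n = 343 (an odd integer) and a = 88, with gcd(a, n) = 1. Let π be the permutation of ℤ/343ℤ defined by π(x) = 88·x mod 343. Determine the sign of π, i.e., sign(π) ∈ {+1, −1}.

+1

Trace 113: π^k(113) = [113, 340, 79, 92, 207, 37, 169] for k=0..6.
Cycle type of π: 147×2 + 21×2 + 3×2 + 1; total 7 cycles.
7 cycles on 343: each ℓ→(−1)^(ℓ−1), product (−1)^336 = +1.
The Jacobi symbol (88|343) = +1 (Zolotarev) agrees.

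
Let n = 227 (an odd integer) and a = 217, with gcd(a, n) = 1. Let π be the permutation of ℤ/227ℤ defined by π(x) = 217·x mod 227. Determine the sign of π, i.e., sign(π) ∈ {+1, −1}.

Start at x=43: 43 → 24 → 214 → 130 → 62 → 61 → 71 → … (one orbit).
2 cycles of lengths [226, 1].
sign(π) = (−1)^{n − #cycles} = (−1)^{227−2} = (−1)^225 = -1.
The Jacobi symbol (217|227) = -1 (Zolotarev) agrees.

-1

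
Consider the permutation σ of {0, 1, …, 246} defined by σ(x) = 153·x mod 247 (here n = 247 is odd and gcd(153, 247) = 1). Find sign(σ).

Orbit of 1 under x↦153x: [1, 153, 191, 77, 172, 134]… (length divides ord_247(153)).
Decompose π into cycles: lengths [6, 6, 6, 6, 6, 6, 6, 6, 6, 6, 6, 6, 6, 6, 6, 6, 6, 6, 6, 6, 6, 6, 6, 6, 6, 6, 6, 6, 6, 6, 6, 6, 6, 6, 6, 6, 6, 6, 1, 1, 1, 1, 1, 1, 1, 1, 1, 1, 1, 1, 1, 1, 1, 1, 1, 1, 1] (57 cycles, including the fixed point 0).
n − c = 247 − 57 = 190; sign = (−1)^190 = +1.
Zolotarev: (153|247) = +1, matching the cycle-count sign.

+1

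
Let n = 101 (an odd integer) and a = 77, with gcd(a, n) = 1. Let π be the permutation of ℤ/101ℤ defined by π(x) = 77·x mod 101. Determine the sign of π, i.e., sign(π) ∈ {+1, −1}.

Orbit of 92 under x↦77x: [92, 14, 68, 85, 81, 76, 95]… (length divides ord_101(77)).
Cycle lengths of π_77 on ℤ/101ℤ: [50, 50, 1]; 3 cycles in total.
sign(π) = (−1)^{n − #cycles} = (−1)^{101−3} = (−1)^98 = +1.

+1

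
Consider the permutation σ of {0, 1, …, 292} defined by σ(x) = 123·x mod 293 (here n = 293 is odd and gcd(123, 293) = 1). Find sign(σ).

+1

Orbit of 137 under x↦123x: [137, 150, 284, 65, 84, 77, 95]… (length divides ord_293(123)).
Cycle type of π: 73×4 + 1; total 5 cycles.
sign(π) = (−1)^{n − #cycles} = (−1)^{293−5} = (−1)^288 = +1.
(123|293)_J = +1 (Zolotarev's lemma cross-check).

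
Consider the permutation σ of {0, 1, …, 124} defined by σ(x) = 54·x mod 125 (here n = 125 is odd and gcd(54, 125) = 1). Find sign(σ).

Orbit of 111 under x↦54x: [111, 119, 51, 4, 91, 39, 106]… (length divides ord_125(54)).
π_54 has 7 disjoint cycles with lengths [50, 50, 10, 10, 2, 2, 1] on {0,…,124}.
Σ(ℓ_i−1) = 125−7 = 118; sign = (−1)^118 = +1.
Check: (54/125) = +1 by Zolotarev.

+1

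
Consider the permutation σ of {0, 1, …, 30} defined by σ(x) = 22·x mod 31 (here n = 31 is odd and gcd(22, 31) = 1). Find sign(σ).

Start at x=2: 2 → 13 → 7 → 30 → 9 → 12 → 16 → … (one orbit).
π_22 has 2 disjoint cycles with lengths [30, 1] on {0,…,30}.
Σ(ℓ_i−1) = 31−2 = 29; sign = (−1)^29 = -1.

-1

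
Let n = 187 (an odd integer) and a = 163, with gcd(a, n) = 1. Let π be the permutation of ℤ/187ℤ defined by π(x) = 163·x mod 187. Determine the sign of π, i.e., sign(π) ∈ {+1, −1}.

Trace 45: π^k(45) = [45, 42, 114, 69, 27, 100, 31] for k=0..6.
6 cycles of lengths [80, 80, 16, 5, 5, 1].
n − c = 187 − 6 = 181; sign = (−1)^181 = -1.
(163|187)_J = -1 (Zolotarev's lemma cross-check).

-1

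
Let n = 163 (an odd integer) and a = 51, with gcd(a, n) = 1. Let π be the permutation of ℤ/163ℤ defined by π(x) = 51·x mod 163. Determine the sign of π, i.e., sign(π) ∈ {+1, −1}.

+1

Orbit of 115 under x↦51x: [115, 160, 10, 21, 93, 16, 1]… (length divides ord_163(51)).
π_51 has 3 disjoint cycles with lengths [81, 81, 1] on {0,…,162}.
Σ(ℓ_i−1) = 163−3 = 160; sign = (−1)^160 = +1.
Check: (51/163) = +1 by Zolotarev.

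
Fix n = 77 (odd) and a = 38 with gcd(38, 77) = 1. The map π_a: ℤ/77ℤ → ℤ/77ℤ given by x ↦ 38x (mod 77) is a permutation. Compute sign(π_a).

-1

Trace 64: π^k(64) = [64, 45, 16, 69, 4, 75, 1] for k=0..6.
The orbit structure of x ↦ 38x mod 77: 6 orbits of sizes [30, 30, 6, 5, 5, 1].
sign(π) = (−1)^{n − #cycles} = (−1)^{77−6} = (−1)^71 = -1.
Check: (38/77) = -1 by Zolotarev.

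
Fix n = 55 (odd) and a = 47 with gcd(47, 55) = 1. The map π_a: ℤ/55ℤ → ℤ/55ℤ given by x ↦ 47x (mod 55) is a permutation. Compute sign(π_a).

-1

Orbit of 48 under x↦47x: [48, 1, 47, 9, 38, 26, 12]… (length divides ord_55(47)).
The orbit structure of x ↦ 47x mod 55: 6 orbits of sizes [20, 20, 5, 5, 4, 1].
With 6 cycles on 55 points, sign = (−1)^{55−6} = -1.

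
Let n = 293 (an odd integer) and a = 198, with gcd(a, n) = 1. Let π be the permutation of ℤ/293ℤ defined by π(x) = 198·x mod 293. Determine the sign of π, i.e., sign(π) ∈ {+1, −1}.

Start at x=197: 197 → 37 → 1 → 198 → 235 → 236 → 141 → … (one orbit).
3 cycles of lengths [146, 146, 1].
Σ(ℓ_i−1) = 293−3 = 290; sign = (−1)^290 = +1.
Check: (198/293) = +1 by Zolotarev.

+1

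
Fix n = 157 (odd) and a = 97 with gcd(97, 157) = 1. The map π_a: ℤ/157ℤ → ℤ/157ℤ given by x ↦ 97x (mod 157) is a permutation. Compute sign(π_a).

Start at x=86: 86 → 21 → 153 → 83 → 44 → 29 → 144 → … (one orbit).
π_97 has 2 disjoint cycles with lengths [156, 1] on {0,…,156}.
sign(π) = (−1)^{n − #cycles} = (−1)^{157−2} = (−1)^155 = -1.

-1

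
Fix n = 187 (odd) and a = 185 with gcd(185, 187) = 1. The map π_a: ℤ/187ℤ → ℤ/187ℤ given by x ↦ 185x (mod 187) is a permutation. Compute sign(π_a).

+1

Orbit of 104 under x↦185x: [104, 166, 42, 103, 168, 38, 111]… (length divides ord_187(185)).
Cycle lengths of π_185 on ℤ/187ℤ: [40, 40, 40, 40, 8, 8, 5, 5, 1]; 9 cycles in total.
187 − 9 = 178 transpositions; sign(π) = (−1)^178 = +1.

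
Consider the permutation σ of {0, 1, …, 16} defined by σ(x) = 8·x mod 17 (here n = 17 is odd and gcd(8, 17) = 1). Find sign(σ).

+1

Start at x=16: 16 → 9 → 4 → 15 → 1 → 8 → 13 → … (one orbit).
The orbit structure of x ↦ 8x mod 17: 3 orbits of sizes [8, 8, 1].
With 3 cycles on 17 points, sign = (−1)^{17−3} = +1.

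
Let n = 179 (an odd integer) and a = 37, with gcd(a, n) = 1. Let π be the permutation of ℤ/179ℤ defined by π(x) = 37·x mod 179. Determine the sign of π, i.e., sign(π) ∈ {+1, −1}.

Trace 111: π^k(111) = [111, 169, 167, 93, 40, 48, 165] for k=0..6.
Decompose π into cycles: lengths [178, 1] (2 cycles, including the fixed point 0).
n − c = 179 − 2 = 177; sign = (−1)^177 = -1.
Via Zolotarev, sign(π_{37}) = (37|179) = -1.

-1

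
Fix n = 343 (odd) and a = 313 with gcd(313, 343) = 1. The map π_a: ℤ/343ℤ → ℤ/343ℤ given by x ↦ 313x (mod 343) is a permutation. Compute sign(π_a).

Start at x=50: 50 → 215 → 67 → 48 → 275 → 325 → 197 → … (one orbit).
Cycle lengths of π_313 on ℤ/343ℤ: [42, 42, 42, 42, 42, 42, 42, 6, 6, 6, 6, 6, 6, 6, 6, 1]; 16 cycles in total.
sign(π) = (−1)^{n − #cycles} = (−1)^{343−16} = (−1)^327 = -1.
Zolotarev: (313|343) = -1, matching the cycle-count sign.

-1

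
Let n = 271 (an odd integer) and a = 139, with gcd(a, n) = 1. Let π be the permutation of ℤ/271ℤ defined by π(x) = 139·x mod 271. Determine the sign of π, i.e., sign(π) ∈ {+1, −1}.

+1

Orbit of 178 under x↦139x: [178, 81, 148, 247, 187, 248, 55]… (length divides ord_271(139)).
π_139 has 7 disjoint cycles with lengths [45, 45, 45, 45, 45, 45, 1] on {0,…,270}.
With 7 cycles on 271 points, sign = (−1)^{271−7} = +1.
Zolotarev: (139|271) = +1, matching the cycle-count sign.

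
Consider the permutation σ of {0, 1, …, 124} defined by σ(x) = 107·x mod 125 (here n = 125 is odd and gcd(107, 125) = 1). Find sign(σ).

-1

Start at x=107: 107 → 74 → 43 → 101 → 57 → 99 → 93 → … (one orbit).
Cycle type of π: 20×5 + 4×6 + 1; total 12 cycles.
n − c = 125 − 12 = 113; sign = (−1)^113 = -1.
(107|125)_J = -1 (Zolotarev's lemma cross-check).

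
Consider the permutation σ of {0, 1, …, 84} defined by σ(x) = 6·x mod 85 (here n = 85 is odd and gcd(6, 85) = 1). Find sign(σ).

Orbit of 1 under x↦6x: [1, 6, 36, 46, 21, 41, 76]… (length divides ord_85(6)).
10 cycles of lengths [16, 16, 16, 16, 16, 1, 1, 1, 1, 1].
n − c = 85 − 10 = 75; sign = (−1)^75 = -1.
Check: (6/85) = -1 by Zolotarev.

-1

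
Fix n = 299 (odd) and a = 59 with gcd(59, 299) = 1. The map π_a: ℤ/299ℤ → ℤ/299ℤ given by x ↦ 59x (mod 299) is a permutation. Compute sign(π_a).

Trace 70: π^k(70) = [70, 243, 284, 12, 110, 211, 190] for k=0..6.
The orbit structure of x ↦ 59x mod 299: 6 orbits of sizes [132, 132, 12, 11, 11, 1].
With 6 cycles on 299 points, sign = (−1)^{299−6} = -1.

-1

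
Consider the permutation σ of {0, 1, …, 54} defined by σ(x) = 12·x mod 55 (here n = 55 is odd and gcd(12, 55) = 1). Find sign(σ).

Start at x=12: 12 → 34 → 23 → 1 → 12 (one orbit).
Cycle type of π: 4×11 + 1×11; total 22 cycles.
sign(π) = (−1)^{n − #cycles} = (−1)^{55−22} = (−1)^33 = -1.

-1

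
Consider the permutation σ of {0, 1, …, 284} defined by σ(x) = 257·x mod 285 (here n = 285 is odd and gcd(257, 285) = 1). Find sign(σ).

Trace 203: π^k(203) = [203, 16, 122, 4, 173, 1, 257] for k=0..6.
Cycle lengths of π_257 on ℤ/285ℤ: [36, 36, 36, 36, 36, 36, 18, 18, 18, 4, 4, 4, 2, 1]; 14 cycles in total.
n − c = 285 − 14 = 271; sign = (−1)^271 = -1.
(257|285)_J = -1 (Zolotarev's lemma cross-check).

-1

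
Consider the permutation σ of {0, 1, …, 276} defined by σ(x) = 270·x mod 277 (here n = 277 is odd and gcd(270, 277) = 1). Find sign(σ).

+1

Start at x=175: 175 → 160 → 265 → 84 → 243 → 238 → 273 → … (one orbit).
5 cycles of lengths [69, 69, 69, 69, 1].
n − c = 277 − 5 = 272; sign = (−1)^272 = +1.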